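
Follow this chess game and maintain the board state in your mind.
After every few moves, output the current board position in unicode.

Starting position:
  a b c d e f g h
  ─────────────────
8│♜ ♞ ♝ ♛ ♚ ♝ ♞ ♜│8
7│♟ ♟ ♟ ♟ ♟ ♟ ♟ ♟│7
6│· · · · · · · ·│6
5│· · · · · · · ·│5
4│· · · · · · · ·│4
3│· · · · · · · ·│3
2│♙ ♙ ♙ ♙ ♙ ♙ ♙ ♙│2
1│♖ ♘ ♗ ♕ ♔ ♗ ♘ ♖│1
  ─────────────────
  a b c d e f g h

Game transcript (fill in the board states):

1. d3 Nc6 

  a b c d e f g h
  ─────────────────
8│♜ · ♝ ♛ ♚ ♝ ♞ ♜│8
7│♟ ♟ ♟ ♟ ♟ ♟ ♟ ♟│7
6│· · ♞ · · · · ·│6
5│· · · · · · · ·│5
4│· · · · · · · ·│4
3│· · · ♙ · · · ·│3
2│♙ ♙ ♙ · ♙ ♙ ♙ ♙│2
1│♖ ♘ ♗ ♕ ♔ ♗ ♘ ♖│1
  ─────────────────
  a b c d e f g h

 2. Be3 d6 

  a b c d e f g h
  ─────────────────
8│♜ · ♝ ♛ ♚ ♝ ♞ ♜│8
7│♟ ♟ ♟ · ♟ ♟ ♟ ♟│7
6│· · ♞ ♟ · · · ·│6
5│· · · · · · · ·│5
4│· · · · · · · ·│4
3│· · · ♙ ♗ · · ·│3
2│♙ ♙ ♙ · ♙ ♙ ♙ ♙│2
1│♖ ♘ · ♕ ♔ ♗ ♘ ♖│1
  ─────────────────
  a b c d e f g h

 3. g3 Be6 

  a b c d e f g h
  ─────────────────
8│♜ · · ♛ ♚ ♝ ♞ ♜│8
7│♟ ♟ ♟ · ♟ ♟ ♟ ♟│7
6│· · ♞ ♟ ♝ · · ·│6
5│· · · · · · · ·│5
4│· · · · · · · ·│4
3│· · · ♙ ♗ · ♙ ·│3
2│♙ ♙ ♙ · ♙ ♙ · ♙│2
1│♖ ♘ · ♕ ♔ ♗ ♘ ♖│1
  ─────────────────
  a b c d e f g h

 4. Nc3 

  a b c d e f g h
  ─────────────────
8│♜ · · ♛ ♚ ♝ ♞ ♜│8
7│♟ ♟ ♟ · ♟ ♟ ♟ ♟│7
6│· · ♞ ♟ ♝ · · ·│6
5│· · · · · · · ·│5
4│· · · · · · · ·│4
3│· · ♘ ♙ ♗ · ♙ ·│3
2│♙ ♙ ♙ · ♙ ♙ · ♙│2
1│♖ · · ♕ ♔ ♗ ♘ ♖│1
  ─────────────────
  a b c d e f g h


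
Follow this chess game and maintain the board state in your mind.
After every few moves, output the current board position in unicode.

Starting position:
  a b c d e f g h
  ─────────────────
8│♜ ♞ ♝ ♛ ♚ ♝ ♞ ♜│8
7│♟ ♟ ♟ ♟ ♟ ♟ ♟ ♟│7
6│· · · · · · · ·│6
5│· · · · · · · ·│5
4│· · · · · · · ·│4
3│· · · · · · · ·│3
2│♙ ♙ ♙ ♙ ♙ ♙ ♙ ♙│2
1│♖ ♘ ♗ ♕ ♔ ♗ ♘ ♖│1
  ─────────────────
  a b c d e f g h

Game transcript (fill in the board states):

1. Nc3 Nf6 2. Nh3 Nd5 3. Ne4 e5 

  a b c d e f g h
  ─────────────────
8│♜ ♞ ♝ ♛ ♚ ♝ · ♜│8
7│♟ ♟ ♟ ♟ · ♟ ♟ ♟│7
6│· · · · · · · ·│6
5│· · · ♞ ♟ · · ·│5
4│· · · · ♘ · · ·│4
3│· · · · · · · ♘│3
2│♙ ♙ ♙ ♙ ♙ ♙ ♙ ♙│2
1│♖ · ♗ ♕ ♔ ♗ · ♖│1
  ─────────────────
  a b c d e f g h

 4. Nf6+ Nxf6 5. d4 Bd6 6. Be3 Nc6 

  a b c d e f g h
  ─────────────────
8│♜ · ♝ ♛ ♚ · · ♜│8
7│♟ ♟ ♟ ♟ · ♟ ♟ ♟│7
6│· · ♞ ♝ · ♞ · ·│6
5│· · · · ♟ · · ·│5
4│· · · ♙ · · · ·│4
3│· · · · ♗ · · ♘│3
2│♙ ♙ ♙ · ♙ ♙ ♙ ♙│2
1│♖ · · ♕ ♔ ♗ · ♖│1
  ─────────────────
  a b c d e f g h

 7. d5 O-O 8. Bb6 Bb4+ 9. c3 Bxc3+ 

  a b c d e f g h
  ─────────────────
8│♜ · ♝ ♛ · ♜ ♚ ·│8
7│♟ ♟ ♟ ♟ · ♟ ♟ ♟│7
6│· ♗ ♞ · · ♞ · ·│6
5│· · · ♙ ♟ · · ·│5
4│· · · · · · · ·│4
3│· · ♝ · · · · ♘│3
2│♙ ♙ · · ♙ ♙ ♙ ♙│2
1│♖ · · ♕ ♔ ♗ · ♖│1
  ─────────────────
  a b c d e f g h

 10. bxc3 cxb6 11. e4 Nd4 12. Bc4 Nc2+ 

  a b c d e f g h
  ─────────────────
8│♜ · ♝ ♛ · ♜ ♚ ·│8
7│♟ ♟ · ♟ · ♟ ♟ ♟│7
6│· ♟ · · · ♞ · ·│6
5│· · · ♙ ♟ · · ·│5
4│· · ♗ · ♙ · · ·│4
3│· · ♙ · · · · ♘│3
2│♙ · ♞ · · ♙ ♙ ♙│2
1│♖ · · ♕ ♔ · · ♖│1
  ─────────────────
  a b c d e f g h

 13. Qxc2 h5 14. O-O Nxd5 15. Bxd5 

  a b c d e f g h
  ─────────────────
8│♜ · ♝ ♛ · ♜ ♚ ·│8
7│♟ ♟ · ♟ · ♟ ♟ ·│7
6│· ♟ · · · · · ·│6
5│· · · ♗ ♟ · · ♟│5
4│· · · · ♙ · · ·│4
3│· · ♙ · · · · ♘│3
2│♙ · ♕ · · ♙ ♙ ♙│2
1│♖ · · · · ♖ ♔ ·│1
  ─────────────────
  a b c d e f g h


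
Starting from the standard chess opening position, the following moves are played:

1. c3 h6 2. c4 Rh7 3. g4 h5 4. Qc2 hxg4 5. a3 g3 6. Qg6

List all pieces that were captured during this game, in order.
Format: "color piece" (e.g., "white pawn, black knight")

Tracking captures:
  hxg4: captured white pawn

white pawn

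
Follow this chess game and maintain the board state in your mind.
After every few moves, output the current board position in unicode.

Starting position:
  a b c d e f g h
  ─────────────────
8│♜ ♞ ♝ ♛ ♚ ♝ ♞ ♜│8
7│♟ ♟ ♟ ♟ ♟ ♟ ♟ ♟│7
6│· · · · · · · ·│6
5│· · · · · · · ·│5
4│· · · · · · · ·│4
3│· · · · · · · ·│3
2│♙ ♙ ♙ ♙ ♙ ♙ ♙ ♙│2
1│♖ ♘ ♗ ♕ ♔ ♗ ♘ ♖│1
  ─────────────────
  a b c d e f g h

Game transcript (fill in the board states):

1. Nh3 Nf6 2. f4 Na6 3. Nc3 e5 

  a b c d e f g h
  ─────────────────
8│♜ · ♝ ♛ ♚ ♝ · ♜│8
7│♟ ♟ ♟ ♟ · ♟ ♟ ♟│7
6│♞ · · · · ♞ · ·│6
5│· · · · ♟ · · ·│5
4│· · · · · ♙ · ·│4
3│· · ♘ · · · · ♘│3
2│♙ ♙ ♙ ♙ ♙ · ♙ ♙│2
1│♖ · ♗ ♕ ♔ ♗ · ♖│1
  ─────────────────
  a b c d e f g h

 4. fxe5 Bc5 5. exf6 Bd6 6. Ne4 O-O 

  a b c d e f g h
  ─────────────────
8│♜ · ♝ ♛ · ♜ ♚ ·│8
7│♟ ♟ ♟ ♟ · ♟ ♟ ♟│7
6│♞ · · ♝ · ♙ · ·│6
5│· · · · · · · ·│5
4│· · · · ♘ · · ·│4
3│· · · · · · · ♘│3
2│♙ ♙ ♙ ♙ ♙ · ♙ ♙│2
1│♖ · ♗ ♕ ♔ ♗ · ♖│1
  ─────────────────
  a b c d e f g h

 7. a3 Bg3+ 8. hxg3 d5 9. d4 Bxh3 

  a b c d e f g h
  ─────────────────
8│♜ · · ♛ · ♜ ♚ ·│8
7│♟ ♟ ♟ · · ♟ ♟ ♟│7
6│♞ · · · · ♙ · ·│6
5│· · · ♟ · · · ·│5
4│· · · ♙ ♘ · · ·│4
3│♙ · · · · · ♙ ♝│3
2│· ♙ ♙ · ♙ · ♙ ·│2
1│♖ · ♗ ♕ ♔ ♗ · ♖│1
  ─────────────────
  a b c d e f g h

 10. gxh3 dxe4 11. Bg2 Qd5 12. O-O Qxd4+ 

  a b c d e f g h
  ─────────────────
8│♜ · · · · ♜ ♚ ·│8
7│♟ ♟ ♟ · · ♟ ♟ ♟│7
6│♞ · · · · ♙ · ·│6
5│· · · · · · · ·│5
4│· · · ♛ ♟ · · ·│4
3│♙ · · · · · ♙ ♙│3
2│· ♙ ♙ · ♙ · ♗ ·│2
1│♖ · ♗ ♕ · ♖ ♔ ·│1
  ─────────────────
  a b c d e f g h

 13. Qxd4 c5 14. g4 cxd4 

  a b c d e f g h
  ─────────────────
8│♜ · · · · ♜ ♚ ·│8
7│♟ ♟ · · · ♟ ♟ ♟│7
6│♞ · · · · ♙ · ·│6
5│· · · · · · · ·│5
4│· · · ♟ ♟ · ♙ ·│4
3│♙ · · · · · · ♙│3
2│· ♙ ♙ · ♙ · ♗ ·│2
1│♖ · ♗ · · ♖ ♔ ·│1
  ─────────────────
  a b c d e f g h


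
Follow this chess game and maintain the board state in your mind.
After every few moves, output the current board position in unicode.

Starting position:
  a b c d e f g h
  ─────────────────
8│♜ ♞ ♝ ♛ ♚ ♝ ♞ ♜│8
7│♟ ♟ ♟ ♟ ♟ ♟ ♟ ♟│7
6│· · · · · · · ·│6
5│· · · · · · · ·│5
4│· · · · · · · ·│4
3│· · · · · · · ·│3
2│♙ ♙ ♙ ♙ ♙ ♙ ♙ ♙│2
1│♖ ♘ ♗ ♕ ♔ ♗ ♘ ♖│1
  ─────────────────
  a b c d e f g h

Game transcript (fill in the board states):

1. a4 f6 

  a b c d e f g h
  ─────────────────
8│♜ ♞ ♝ ♛ ♚ ♝ ♞ ♜│8
7│♟ ♟ ♟ ♟ ♟ · ♟ ♟│7
6│· · · · · ♟ · ·│6
5│· · · · · · · ·│5
4│♙ · · · · · · ·│4
3│· · · · · · · ·│3
2│· ♙ ♙ ♙ ♙ ♙ ♙ ♙│2
1│♖ ♘ ♗ ♕ ♔ ♗ ♘ ♖│1
  ─────────────────
  a b c d e f g h

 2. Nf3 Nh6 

  a b c d e f g h
  ─────────────────
8│♜ ♞ ♝ ♛ ♚ ♝ · ♜│8
7│♟ ♟ ♟ ♟ ♟ · ♟ ♟│7
6│· · · · · ♟ · ♞│6
5│· · · · · · · ·│5
4│♙ · · · · · · ·│4
3│· · · · · ♘ · ·│3
2│· ♙ ♙ ♙ ♙ ♙ ♙ ♙│2
1│♖ ♘ ♗ ♕ ♔ ♗ · ♖│1
  ─────────────────
  a b c d e f g h

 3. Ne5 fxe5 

  a b c d e f g h
  ─────────────────
8│♜ ♞ ♝ ♛ ♚ ♝ · ♜│8
7│♟ ♟ ♟ ♟ ♟ · ♟ ♟│7
6│· · · · · · · ♞│6
5│· · · · ♟ · · ·│5
4│♙ · · · · · · ·│4
3│· · · · · · · ·│3
2│· ♙ ♙ ♙ ♙ ♙ ♙ ♙│2
1│♖ ♘ ♗ ♕ ♔ ♗ · ♖│1
  ─────────────────
  a b c d e f g h

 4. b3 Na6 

  a b c d e f g h
  ─────────────────
8│♜ · ♝ ♛ ♚ ♝ · ♜│8
7│♟ ♟ ♟ ♟ ♟ · ♟ ♟│7
6│♞ · · · · · · ♞│6
5│· · · · ♟ · · ·│5
4│♙ · · · · · · ·│4
3│· ♙ · · · · · ·│3
2│· · ♙ ♙ ♙ ♙ ♙ ♙│2
1│♖ ♘ ♗ ♕ ♔ ♗ · ♖│1
  ─────────────────
  a b c d e f g h

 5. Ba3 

  a b c d e f g h
  ─────────────────
8│♜ · ♝ ♛ ♚ ♝ · ♜│8
7│♟ ♟ ♟ ♟ ♟ · ♟ ♟│7
6│♞ · · · · · · ♞│6
5│· · · · ♟ · · ·│5
4│♙ · · · · · · ·│4
3│♗ ♙ · · · · · ·│3
2│· · ♙ ♙ ♙ ♙ ♙ ♙│2
1│♖ ♘ · ♕ ♔ ♗ · ♖│1
  ─────────────────
  a b c d e f g h


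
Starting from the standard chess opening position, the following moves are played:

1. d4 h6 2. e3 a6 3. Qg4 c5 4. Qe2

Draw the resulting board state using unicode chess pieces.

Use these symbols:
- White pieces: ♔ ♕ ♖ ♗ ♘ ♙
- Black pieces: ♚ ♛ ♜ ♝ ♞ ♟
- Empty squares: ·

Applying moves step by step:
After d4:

♜ ♞ ♝ ♛ ♚ ♝ ♞ ♜
♟ ♟ ♟ ♟ ♟ ♟ ♟ ♟
· · · · · · · ·
· · · · · · · ·
· · · ♙ · · · ·
· · · · · · · ·
♙ ♙ ♙ · ♙ ♙ ♙ ♙
♖ ♘ ♗ ♕ ♔ ♗ ♘ ♖


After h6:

♜ ♞ ♝ ♛ ♚ ♝ ♞ ♜
♟ ♟ ♟ ♟ ♟ ♟ ♟ ·
· · · · · · · ♟
· · · · · · · ·
· · · ♙ · · · ·
· · · · · · · ·
♙ ♙ ♙ · ♙ ♙ ♙ ♙
♖ ♘ ♗ ♕ ♔ ♗ ♘ ♖


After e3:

♜ ♞ ♝ ♛ ♚ ♝ ♞ ♜
♟ ♟ ♟ ♟ ♟ ♟ ♟ ·
· · · · · · · ♟
· · · · · · · ·
· · · ♙ · · · ·
· · · · ♙ · · ·
♙ ♙ ♙ · · ♙ ♙ ♙
♖ ♘ ♗ ♕ ♔ ♗ ♘ ♖


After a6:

♜ ♞ ♝ ♛ ♚ ♝ ♞ ♜
· ♟ ♟ ♟ ♟ ♟ ♟ ·
♟ · · · · · · ♟
· · · · · · · ·
· · · ♙ · · · ·
· · · · ♙ · · ·
♙ ♙ ♙ · · ♙ ♙ ♙
♖ ♘ ♗ ♕ ♔ ♗ ♘ ♖


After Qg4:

♜ ♞ ♝ ♛ ♚ ♝ ♞ ♜
· ♟ ♟ ♟ ♟ ♟ ♟ ·
♟ · · · · · · ♟
· · · · · · · ·
· · · ♙ · · ♕ ·
· · · · ♙ · · ·
♙ ♙ ♙ · · ♙ ♙ ♙
♖ ♘ ♗ · ♔ ♗ ♘ ♖


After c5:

♜ ♞ ♝ ♛ ♚ ♝ ♞ ♜
· ♟ · ♟ ♟ ♟ ♟ ·
♟ · · · · · · ♟
· · ♟ · · · · ·
· · · ♙ · · ♕ ·
· · · · ♙ · · ·
♙ ♙ ♙ · · ♙ ♙ ♙
♖ ♘ ♗ · ♔ ♗ ♘ ♖


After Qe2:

♜ ♞ ♝ ♛ ♚ ♝ ♞ ♜
· ♟ · ♟ ♟ ♟ ♟ ·
♟ · · · · · · ♟
· · ♟ · · · · ·
· · · ♙ · · · ·
· · · · ♙ · · ·
♙ ♙ ♙ · ♕ ♙ ♙ ♙
♖ ♘ ♗ · ♔ ♗ ♘ ♖



  a b c d e f g h
  ─────────────────
8│♜ ♞ ♝ ♛ ♚ ♝ ♞ ♜│8
7│· ♟ · ♟ ♟ ♟ ♟ ·│7
6│♟ · · · · · · ♟│6
5│· · ♟ · · · · ·│5
4│· · · ♙ · · · ·│4
3│· · · · ♙ · · ·│3
2│♙ ♙ ♙ · ♕ ♙ ♙ ♙│2
1│♖ ♘ ♗ · ♔ ♗ ♘ ♖│1
  ─────────────────
  a b c d e f g h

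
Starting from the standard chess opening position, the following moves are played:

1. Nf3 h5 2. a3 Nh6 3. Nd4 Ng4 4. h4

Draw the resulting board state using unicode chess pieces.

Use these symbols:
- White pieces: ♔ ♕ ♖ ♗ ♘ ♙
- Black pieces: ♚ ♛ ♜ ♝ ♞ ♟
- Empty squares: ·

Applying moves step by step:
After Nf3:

♜ ♞ ♝ ♛ ♚ ♝ ♞ ♜
♟ ♟ ♟ ♟ ♟ ♟ ♟ ♟
· · · · · · · ·
· · · · · · · ·
· · · · · · · ·
· · · · · ♘ · ·
♙ ♙ ♙ ♙ ♙ ♙ ♙ ♙
♖ ♘ ♗ ♕ ♔ ♗ · ♖


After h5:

♜ ♞ ♝ ♛ ♚ ♝ ♞ ♜
♟ ♟ ♟ ♟ ♟ ♟ ♟ ·
· · · · · · · ·
· · · · · · · ♟
· · · · · · · ·
· · · · · ♘ · ·
♙ ♙ ♙ ♙ ♙ ♙ ♙ ♙
♖ ♘ ♗ ♕ ♔ ♗ · ♖


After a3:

♜ ♞ ♝ ♛ ♚ ♝ ♞ ♜
♟ ♟ ♟ ♟ ♟ ♟ ♟ ·
· · · · · · · ·
· · · · · · · ♟
· · · · · · · ·
♙ · · · · ♘ · ·
· ♙ ♙ ♙ ♙ ♙ ♙ ♙
♖ ♘ ♗ ♕ ♔ ♗ · ♖


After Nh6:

♜ ♞ ♝ ♛ ♚ ♝ · ♜
♟ ♟ ♟ ♟ ♟ ♟ ♟ ·
· · · · · · · ♞
· · · · · · · ♟
· · · · · · · ·
♙ · · · · ♘ · ·
· ♙ ♙ ♙ ♙ ♙ ♙ ♙
♖ ♘ ♗ ♕ ♔ ♗ · ♖


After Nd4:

♜ ♞ ♝ ♛ ♚ ♝ · ♜
♟ ♟ ♟ ♟ ♟ ♟ ♟ ·
· · · · · · · ♞
· · · · · · · ♟
· · · ♘ · · · ·
♙ · · · · · · ·
· ♙ ♙ ♙ ♙ ♙ ♙ ♙
♖ ♘ ♗ ♕ ♔ ♗ · ♖


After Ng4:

♜ ♞ ♝ ♛ ♚ ♝ · ♜
♟ ♟ ♟ ♟ ♟ ♟ ♟ ·
· · · · · · · ·
· · · · · · · ♟
· · · ♘ · · ♞ ·
♙ · · · · · · ·
· ♙ ♙ ♙ ♙ ♙ ♙ ♙
♖ ♘ ♗ ♕ ♔ ♗ · ♖


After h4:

♜ ♞ ♝ ♛ ♚ ♝ · ♜
♟ ♟ ♟ ♟ ♟ ♟ ♟ ·
· · · · · · · ·
· · · · · · · ♟
· · · ♘ · · ♞ ♙
♙ · · · · · · ·
· ♙ ♙ ♙ ♙ ♙ ♙ ·
♖ ♘ ♗ ♕ ♔ ♗ · ♖



  a b c d e f g h
  ─────────────────
8│♜ ♞ ♝ ♛ ♚ ♝ · ♜│8
7│♟ ♟ ♟ ♟ ♟ ♟ ♟ ·│7
6│· · · · · · · ·│6
5│· · · · · · · ♟│5
4│· · · ♘ · · ♞ ♙│4
3│♙ · · · · · · ·│3
2│· ♙ ♙ ♙ ♙ ♙ ♙ ·│2
1│♖ ♘ ♗ ♕ ♔ ♗ · ♖│1
  ─────────────────
  a b c d e f g h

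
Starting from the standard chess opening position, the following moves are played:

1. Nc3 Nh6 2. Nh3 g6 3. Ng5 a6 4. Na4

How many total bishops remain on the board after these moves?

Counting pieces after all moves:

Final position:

  a b c d e f g h
  ─────────────────
8│♜ ♞ ♝ ♛ ♚ ♝ · ♜│8
7│· ♟ ♟ ♟ ♟ ♟ · ♟│7
6│♟ · · · · · ♟ ♞│6
5│· · · · · · ♘ ·│5
4│♘ · · · · · · ·│4
3│· · · · · · · ·│3
2│♙ ♙ ♙ ♙ ♙ ♙ ♙ ♙│2
1│♖ · ♗ ♕ ♔ ♗ · ♖│1
  ─────────────────
  a b c d e f g h


4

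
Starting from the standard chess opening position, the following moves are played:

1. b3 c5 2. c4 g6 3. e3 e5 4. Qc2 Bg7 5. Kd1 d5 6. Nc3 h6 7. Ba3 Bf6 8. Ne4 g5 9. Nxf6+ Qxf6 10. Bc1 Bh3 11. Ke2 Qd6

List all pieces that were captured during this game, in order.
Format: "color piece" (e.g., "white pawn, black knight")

Tracking captures:
  Nxf6+: captured black bishop
  Qxf6: captured white knight

black bishop, white knight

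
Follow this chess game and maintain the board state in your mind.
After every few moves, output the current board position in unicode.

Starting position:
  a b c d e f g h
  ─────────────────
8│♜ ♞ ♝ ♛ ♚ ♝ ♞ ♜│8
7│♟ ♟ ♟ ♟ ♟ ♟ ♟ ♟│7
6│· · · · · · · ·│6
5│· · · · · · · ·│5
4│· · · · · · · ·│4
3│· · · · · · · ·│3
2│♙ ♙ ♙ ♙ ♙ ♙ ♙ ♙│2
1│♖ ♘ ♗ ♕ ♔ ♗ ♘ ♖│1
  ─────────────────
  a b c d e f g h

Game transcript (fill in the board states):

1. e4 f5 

  a b c d e f g h
  ─────────────────
8│♜ ♞ ♝ ♛ ♚ ♝ ♞ ♜│8
7│♟ ♟ ♟ ♟ ♟ · ♟ ♟│7
6│· · · · · · · ·│6
5│· · · · · ♟ · ·│5
4│· · · · ♙ · · ·│4
3│· · · · · · · ·│3
2│♙ ♙ ♙ ♙ · ♙ ♙ ♙│2
1│♖ ♘ ♗ ♕ ♔ ♗ ♘ ♖│1
  ─────────────────
  a b c d e f g h

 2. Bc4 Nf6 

  a b c d e f g h
  ─────────────────
8│♜ ♞ ♝ ♛ ♚ ♝ · ♜│8
7│♟ ♟ ♟ ♟ ♟ · ♟ ♟│7
6│· · · · · ♞ · ·│6
5│· · · · · ♟ · ·│5
4│· · ♗ · ♙ · · ·│4
3│· · · · · · · ·│3
2│♙ ♙ ♙ ♙ · ♙ ♙ ♙│2
1│♖ ♘ ♗ ♕ ♔ · ♘ ♖│1
  ─────────────────
  a b c d e f g h

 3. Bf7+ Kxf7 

  a b c d e f g h
  ─────────────────
8│♜ ♞ ♝ ♛ · ♝ · ♜│8
7│♟ ♟ ♟ ♟ ♟ ♚ ♟ ♟│7
6│· · · · · ♞ · ·│6
5│· · · · · ♟ · ·│5
4│· · · · ♙ · · ·│4
3│· · · · · · · ·│3
2│♙ ♙ ♙ ♙ · ♙ ♙ ♙│2
1│♖ ♘ ♗ ♕ ♔ · ♘ ♖│1
  ─────────────────
  a b c d e f g h

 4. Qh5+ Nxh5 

  a b c d e f g h
  ─────────────────
8│♜ ♞ ♝ ♛ · ♝ · ♜│8
7│♟ ♟ ♟ ♟ ♟ ♚ ♟ ♟│7
6│· · · · · · · ·│6
5│· · · · · ♟ · ♞│5
4│· · · · ♙ · · ·│4
3│· · · · · · · ·│3
2│♙ ♙ ♙ ♙ · ♙ ♙ ♙│2
1│♖ ♘ ♗ · ♔ · ♘ ♖│1
  ─────────────────
  a b c d e f g h

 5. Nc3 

  a b c d e f g h
  ─────────────────
8│♜ ♞ ♝ ♛ · ♝ · ♜│8
7│♟ ♟ ♟ ♟ ♟ ♚ ♟ ♟│7
6│· · · · · · · ·│6
5│· · · · · ♟ · ♞│5
4│· · · · ♙ · · ·│4
3│· · ♘ · · · · ·│3
2│♙ ♙ ♙ ♙ · ♙ ♙ ♙│2
1│♖ · ♗ · ♔ · ♘ ♖│1
  ─────────────────
  a b c d e f g h


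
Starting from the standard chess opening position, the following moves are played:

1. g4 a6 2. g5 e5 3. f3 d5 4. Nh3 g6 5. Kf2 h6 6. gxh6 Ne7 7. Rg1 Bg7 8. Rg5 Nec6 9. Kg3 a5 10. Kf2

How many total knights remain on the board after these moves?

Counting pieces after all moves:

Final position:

  a b c d e f g h
  ─────────────────
8│♜ ♞ ♝ ♛ ♚ · · ♜│8
7│· ♟ ♟ · · ♟ ♝ ·│7
6│· · ♞ · · · ♟ ♙│6
5│♟ · · ♟ ♟ · ♖ ·│5
4│· · · · · · · ·│4
3│· · · · · ♙ · ♘│3
2│♙ ♙ ♙ ♙ ♙ ♔ · ♙│2
1│♖ ♘ ♗ ♕ · ♗ · ·│1
  ─────────────────
  a b c d e f g h


4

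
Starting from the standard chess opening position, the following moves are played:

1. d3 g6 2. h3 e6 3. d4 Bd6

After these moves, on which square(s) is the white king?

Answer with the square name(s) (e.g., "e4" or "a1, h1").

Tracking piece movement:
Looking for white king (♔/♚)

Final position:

  a b c d e f g h
  ─────────────────
8│♜ ♞ ♝ ♛ ♚ · ♞ ♜│8
7│♟ ♟ ♟ ♟ · ♟ · ♟│7
6│· · · ♝ ♟ · ♟ ·│6
5│· · · · · · · ·│5
4│· · · ♙ · · · ·│4
3│· · · · · · · ♙│3
2│♙ ♙ ♙ · ♙ ♙ ♙ ·│2
1│♖ ♘ ♗ ♕ ♔ ♗ ♘ ♖│1
  ─────────────────
  a b c d e f g h


e1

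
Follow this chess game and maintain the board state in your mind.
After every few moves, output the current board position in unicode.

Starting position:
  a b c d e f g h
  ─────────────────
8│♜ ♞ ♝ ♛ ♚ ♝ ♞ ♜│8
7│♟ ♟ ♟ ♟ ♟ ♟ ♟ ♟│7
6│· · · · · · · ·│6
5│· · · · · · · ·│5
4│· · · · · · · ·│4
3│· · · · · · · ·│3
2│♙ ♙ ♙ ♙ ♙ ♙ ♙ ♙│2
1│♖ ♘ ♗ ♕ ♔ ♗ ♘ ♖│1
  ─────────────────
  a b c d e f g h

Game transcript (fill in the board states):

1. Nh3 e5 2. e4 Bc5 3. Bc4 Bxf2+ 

  a b c d e f g h
  ─────────────────
8│♜ ♞ ♝ ♛ ♚ · ♞ ♜│8
7│♟ ♟ ♟ ♟ · ♟ ♟ ♟│7
6│· · · · · · · ·│6
5│· · · · ♟ · · ·│5
4│· · ♗ · ♙ · · ·│4
3│· · · · · · · ♘│3
2│♙ ♙ ♙ ♙ · ♝ ♙ ♙│2
1│♖ ♘ ♗ ♕ ♔ · · ♖│1
  ─────────────────
  a b c d e f g h

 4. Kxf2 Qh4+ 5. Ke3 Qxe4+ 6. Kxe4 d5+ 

  a b c d e f g h
  ─────────────────
8│♜ ♞ ♝ · ♚ · ♞ ♜│8
7│♟ ♟ ♟ · · ♟ ♟ ♟│7
6│· · · · · · · ·│6
5│· · · ♟ ♟ · · ·│5
4│· · ♗ · ♔ · · ·│4
3│· · · · · · · ♘│3
2│♙ ♙ ♙ ♙ · · ♙ ♙│2
1│♖ ♘ ♗ ♕ · · · ♖│1
  ─────────────────
  a b c d e f g h

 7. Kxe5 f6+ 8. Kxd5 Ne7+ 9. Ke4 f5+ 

  a b c d e f g h
  ─────────────────
8│♜ ♞ ♝ · ♚ · · ♜│8
7│♟ ♟ ♟ · ♞ · ♟ ♟│7
6│· · · · · · · ·│6
5│· · · · · ♟ · ·│5
4│· · ♗ · ♔ · · ·│4
3│· · · · · · · ♘│3
2│♙ ♙ ♙ ♙ · · ♙ ♙│2
1│♖ ♘ ♗ ♕ · · · ♖│1
  ─────────────────
  a b c d e f g h

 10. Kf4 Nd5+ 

  a b c d e f g h
  ─────────────────
8│♜ ♞ ♝ · ♚ · · ♜│8
7│♟ ♟ ♟ · · · ♟ ♟│7
6│· · · · · · · ·│6
5│· · · ♞ · ♟ · ·│5
4│· · ♗ · · ♔ · ·│4
3│· · · · · · · ♘│3
2│♙ ♙ ♙ ♙ · · ♙ ♙│2
1│♖ ♘ ♗ ♕ · · · ♖│1
  ─────────────────
  a b c d e f g h


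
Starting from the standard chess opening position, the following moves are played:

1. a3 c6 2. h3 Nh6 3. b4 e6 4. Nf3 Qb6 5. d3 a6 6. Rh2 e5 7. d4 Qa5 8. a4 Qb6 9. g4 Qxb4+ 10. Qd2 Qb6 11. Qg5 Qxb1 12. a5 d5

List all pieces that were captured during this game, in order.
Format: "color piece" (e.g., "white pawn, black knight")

Tracking captures:
  Qxb4+: captured white pawn
  Qxb1: captured white knight

white pawn, white knight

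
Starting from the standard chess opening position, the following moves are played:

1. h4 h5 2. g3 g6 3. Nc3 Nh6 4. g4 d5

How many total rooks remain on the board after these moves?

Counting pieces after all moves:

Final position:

  a b c d e f g h
  ─────────────────
8│♜ ♞ ♝ ♛ ♚ ♝ · ♜│8
7│♟ ♟ ♟ · ♟ ♟ · ·│7
6│· · · · · · ♟ ♞│6
5│· · · ♟ · · · ♟│5
4│· · · · · · ♙ ♙│4
3│· · ♘ · · · · ·│3
2│♙ ♙ ♙ ♙ ♙ ♙ · ·│2
1│♖ · ♗ ♕ ♔ ♗ ♘ ♖│1
  ─────────────────
  a b c d e f g h


4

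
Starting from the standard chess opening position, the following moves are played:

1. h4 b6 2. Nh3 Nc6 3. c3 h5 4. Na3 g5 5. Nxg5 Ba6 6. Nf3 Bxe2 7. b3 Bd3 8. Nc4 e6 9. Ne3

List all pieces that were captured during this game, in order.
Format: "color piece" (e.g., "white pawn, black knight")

Tracking captures:
  Nxg5: captured black pawn
  Bxe2: captured white pawn

black pawn, white pawn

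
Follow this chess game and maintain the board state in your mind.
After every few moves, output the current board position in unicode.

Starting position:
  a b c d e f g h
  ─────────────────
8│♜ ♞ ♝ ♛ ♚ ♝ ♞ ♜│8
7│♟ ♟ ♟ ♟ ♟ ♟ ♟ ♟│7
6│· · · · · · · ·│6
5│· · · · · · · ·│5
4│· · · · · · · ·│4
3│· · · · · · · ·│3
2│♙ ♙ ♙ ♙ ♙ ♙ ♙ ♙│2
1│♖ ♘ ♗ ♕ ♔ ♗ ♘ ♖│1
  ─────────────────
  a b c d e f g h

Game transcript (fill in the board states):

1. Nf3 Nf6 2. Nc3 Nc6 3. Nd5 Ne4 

  a b c d e f g h
  ─────────────────
8│♜ · ♝ ♛ ♚ ♝ · ♜│8
7│♟ ♟ ♟ ♟ ♟ ♟ ♟ ♟│7
6│· · ♞ · · · · ·│6
5│· · · ♘ · · · ·│5
4│· · · · ♞ · · ·│4
3│· · · · · ♘ · ·│3
2│♙ ♙ ♙ ♙ ♙ ♙ ♙ ♙│2
1│♖ · ♗ ♕ ♔ ♗ · ♖│1
  ─────────────────
  a b c d e f g h

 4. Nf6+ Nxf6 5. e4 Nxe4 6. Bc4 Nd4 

  a b c d e f g h
  ─────────────────
8│♜ · ♝ ♛ ♚ ♝ · ♜│8
7│♟ ♟ ♟ ♟ ♟ ♟ ♟ ♟│7
6│· · · · · · · ·│6
5│· · · · · · · ·│5
4│· · ♗ ♞ ♞ · · ·│4
3│· · · · · ♘ · ·│3
2│♙ ♙ ♙ ♙ · ♙ ♙ ♙│2
1│♖ · ♗ ♕ ♔ · · ♖│1
  ─────────────────
  a b c d e f g h

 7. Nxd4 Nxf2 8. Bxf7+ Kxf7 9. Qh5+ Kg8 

  a b c d e f g h
  ─────────────────
8│♜ · ♝ ♛ · ♝ ♚ ♜│8
7│♟ ♟ ♟ ♟ ♟ · ♟ ♟│7
6│· · · · · · · ·│6
5│· · · · · · · ♕│5
4│· · · ♘ · · · ·│4
3│· · · · · · · ·│3
2│♙ ♙ ♙ ♙ · ♞ ♙ ♙│2
1│♖ · ♗ · ♔ · · ♖│1
  ─────────────────
  a b c d e f g h

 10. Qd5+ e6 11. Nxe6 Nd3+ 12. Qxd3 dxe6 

  a b c d e f g h
  ─────────────────
8│♜ · ♝ ♛ · ♝ ♚ ♜│8
7│♟ ♟ ♟ · · · ♟ ♟│7
6│· · · · ♟ · · ·│6
5│· · · · · · · ·│5
4│· · · · · · · ·│4
3│· · · ♕ · · · ·│3
2│♙ ♙ ♙ ♙ · · ♙ ♙│2
1│♖ · ♗ · ♔ · · ♖│1
  ─────────────────
  a b c d e f g h

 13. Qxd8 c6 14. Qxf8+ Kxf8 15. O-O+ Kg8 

  a b c d e f g h
  ─────────────────
8│♜ · ♝ · · · ♚ ♜│8
7│♟ ♟ · · · · ♟ ♟│7
6│· · ♟ · ♟ · · ·│6
5│· · · · · · · ·│5
4│· · · · · · · ·│4
3│· · · · · · · ·│3
2│♙ ♙ ♙ ♙ · · ♙ ♙│2
1│♖ · ♗ · · ♖ ♔ ·│1
  ─────────────────
  a b c d e f g h



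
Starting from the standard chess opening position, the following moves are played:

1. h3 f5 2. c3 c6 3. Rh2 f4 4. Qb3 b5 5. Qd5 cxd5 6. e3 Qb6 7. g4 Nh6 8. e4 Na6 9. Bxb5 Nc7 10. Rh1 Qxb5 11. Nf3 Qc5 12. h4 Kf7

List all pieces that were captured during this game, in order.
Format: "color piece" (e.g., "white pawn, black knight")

Tracking captures:
  cxd5: captured white queen
  Bxb5: captured black pawn
  Qxb5: captured white bishop

white queen, black pawn, white bishop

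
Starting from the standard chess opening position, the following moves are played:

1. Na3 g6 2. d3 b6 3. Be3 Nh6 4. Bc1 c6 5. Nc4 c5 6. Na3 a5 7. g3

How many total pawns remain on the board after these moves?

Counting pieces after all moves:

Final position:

  a b c d e f g h
  ─────────────────
8│♜ ♞ ♝ ♛ ♚ ♝ · ♜│8
7│· · · ♟ ♟ ♟ · ♟│7
6│· ♟ · · · · ♟ ♞│6
5│♟ · ♟ · · · · ·│5
4│· · · · · · · ·│4
3│♘ · · ♙ · · ♙ ·│3
2│♙ ♙ ♙ · ♙ ♙ · ♙│2
1│♖ · ♗ ♕ ♔ ♗ ♘ ♖│1
  ─────────────────
  a b c d e f g h


16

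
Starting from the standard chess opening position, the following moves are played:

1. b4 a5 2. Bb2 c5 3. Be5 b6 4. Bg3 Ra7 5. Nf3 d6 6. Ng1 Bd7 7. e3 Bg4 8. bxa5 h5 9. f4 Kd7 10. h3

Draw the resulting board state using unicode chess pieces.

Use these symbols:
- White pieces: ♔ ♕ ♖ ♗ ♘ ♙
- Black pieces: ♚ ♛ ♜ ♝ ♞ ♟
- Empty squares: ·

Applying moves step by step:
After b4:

♜ ♞ ♝ ♛ ♚ ♝ ♞ ♜
♟ ♟ ♟ ♟ ♟ ♟ ♟ ♟
· · · · · · · ·
· · · · · · · ·
· ♙ · · · · · ·
· · · · · · · ·
♙ · ♙ ♙ ♙ ♙ ♙ ♙
♖ ♘ ♗ ♕ ♔ ♗ ♘ ♖


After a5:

♜ ♞ ♝ ♛ ♚ ♝ ♞ ♜
· ♟ ♟ ♟ ♟ ♟ ♟ ♟
· · · · · · · ·
♟ · · · · · · ·
· ♙ · · · · · ·
· · · · · · · ·
♙ · ♙ ♙ ♙ ♙ ♙ ♙
♖ ♘ ♗ ♕ ♔ ♗ ♘ ♖


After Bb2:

♜ ♞ ♝ ♛ ♚ ♝ ♞ ♜
· ♟ ♟ ♟ ♟ ♟ ♟ ♟
· · · · · · · ·
♟ · · · · · · ·
· ♙ · · · · · ·
· · · · · · · ·
♙ ♗ ♙ ♙ ♙ ♙ ♙ ♙
♖ ♘ · ♕ ♔ ♗ ♘ ♖


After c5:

♜ ♞ ♝ ♛ ♚ ♝ ♞ ♜
· ♟ · ♟ ♟ ♟ ♟ ♟
· · · · · · · ·
♟ · ♟ · · · · ·
· ♙ · · · · · ·
· · · · · · · ·
♙ ♗ ♙ ♙ ♙ ♙ ♙ ♙
♖ ♘ · ♕ ♔ ♗ ♘ ♖


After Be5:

♜ ♞ ♝ ♛ ♚ ♝ ♞ ♜
· ♟ · ♟ ♟ ♟ ♟ ♟
· · · · · · · ·
♟ · ♟ · ♗ · · ·
· ♙ · · · · · ·
· · · · · · · ·
♙ · ♙ ♙ ♙ ♙ ♙ ♙
♖ ♘ · ♕ ♔ ♗ ♘ ♖


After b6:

♜ ♞ ♝ ♛ ♚ ♝ ♞ ♜
· · · ♟ ♟ ♟ ♟ ♟
· ♟ · · · · · ·
♟ · ♟ · ♗ · · ·
· ♙ · · · · · ·
· · · · · · · ·
♙ · ♙ ♙ ♙ ♙ ♙ ♙
♖ ♘ · ♕ ♔ ♗ ♘ ♖


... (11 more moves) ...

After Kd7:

· ♞ · ♛ · ♝ ♞ ♜
♜ · · ♚ ♟ ♟ ♟ ·
· ♟ · ♟ · · · ·
♙ · ♟ · · · · ♟
· · · · · ♙ ♝ ·
· · · · ♙ · ♗ ·
♙ · ♙ ♙ · · ♙ ♙
♖ ♘ · ♕ ♔ ♗ ♘ ♖


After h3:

· ♞ · ♛ · ♝ ♞ ♜
♜ · · ♚ ♟ ♟ ♟ ·
· ♟ · ♟ · · · ·
♙ · ♟ · · · · ♟
· · · · · ♙ ♝ ·
· · · · ♙ · ♗ ♙
♙ · ♙ ♙ · · ♙ ·
♖ ♘ · ♕ ♔ ♗ ♘ ♖



  a b c d e f g h
  ─────────────────
8│· ♞ · ♛ · ♝ ♞ ♜│8
7│♜ · · ♚ ♟ ♟ ♟ ·│7
6│· ♟ · ♟ · · · ·│6
5│♙ · ♟ · · · · ♟│5
4│· · · · · ♙ ♝ ·│4
3│· · · · ♙ · ♗ ♙│3
2│♙ · ♙ ♙ · · ♙ ·│2
1│♖ ♘ · ♕ ♔ ♗ ♘ ♖│1
  ─────────────────
  a b c d e f g h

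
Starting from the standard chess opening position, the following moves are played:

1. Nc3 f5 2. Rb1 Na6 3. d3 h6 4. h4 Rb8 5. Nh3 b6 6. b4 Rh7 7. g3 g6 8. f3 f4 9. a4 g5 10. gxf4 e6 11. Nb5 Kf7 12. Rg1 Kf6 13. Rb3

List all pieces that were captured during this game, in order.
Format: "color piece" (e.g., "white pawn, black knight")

Tracking captures:
  gxf4: captured black pawn

black pawn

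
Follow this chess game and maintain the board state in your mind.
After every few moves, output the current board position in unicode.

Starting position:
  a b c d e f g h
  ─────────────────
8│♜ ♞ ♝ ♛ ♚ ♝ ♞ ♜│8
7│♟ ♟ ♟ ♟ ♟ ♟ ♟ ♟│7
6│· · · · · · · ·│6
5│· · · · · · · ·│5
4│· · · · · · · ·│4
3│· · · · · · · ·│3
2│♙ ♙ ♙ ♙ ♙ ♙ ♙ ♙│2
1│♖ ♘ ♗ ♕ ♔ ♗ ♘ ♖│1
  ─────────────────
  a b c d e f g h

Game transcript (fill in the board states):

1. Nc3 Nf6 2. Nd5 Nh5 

  a b c d e f g h
  ─────────────────
8│♜ ♞ ♝ ♛ ♚ ♝ · ♜│8
7│♟ ♟ ♟ ♟ ♟ ♟ ♟ ♟│7
6│· · · · · · · ·│6
5│· · · ♘ · · · ♞│5
4│· · · · · · · ·│4
3│· · · · · · · ·│3
2│♙ ♙ ♙ ♙ ♙ ♙ ♙ ♙│2
1│♖ · ♗ ♕ ♔ ♗ ♘ ♖│1
  ─────────────────
  a b c d e f g h

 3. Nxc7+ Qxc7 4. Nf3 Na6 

  a b c d e f g h
  ─────────────────
8│♜ · ♝ · ♚ ♝ · ♜│8
7│♟ ♟ ♛ ♟ ♟ ♟ ♟ ♟│7
6│♞ · · · · · · ·│6
5│· · · · · · · ♞│5
4│· · · · · · · ·│4
3│· · · · · ♘ · ·│3
2│♙ ♙ ♙ ♙ ♙ ♙ ♙ ♙│2
1│♖ · ♗ ♕ ♔ ♗ · ♖│1
  ─────────────────
  a b c d e f g h

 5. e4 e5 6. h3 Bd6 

  a b c d e f g h
  ─────────────────
8│♜ · ♝ · ♚ · · ♜│8
7│♟ ♟ ♛ ♟ · ♟ ♟ ♟│7
6│♞ · · ♝ · · · ·│6
5│· · · · ♟ · · ♞│5
4│· · · · ♙ · · ·│4
3│· · · · · ♘ · ♙│3
2│♙ ♙ ♙ ♙ · ♙ ♙ ·│2
1│♖ · ♗ ♕ ♔ ♗ · ♖│1
  ─────────────────
  a b c d e f g h

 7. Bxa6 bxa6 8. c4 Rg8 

  a b c d e f g h
  ─────────────────
8│♜ · ♝ · ♚ · ♜ ·│8
7│♟ · ♛ ♟ · ♟ ♟ ♟│7
6│♟ · · ♝ · · · ·│6
5│· · · · ♟ · · ♞│5
4│· · ♙ · ♙ · · ·│4
3│· · · · · ♘ · ♙│3
2│♙ ♙ · ♙ · ♙ ♙ ·│2
1│♖ · ♗ ♕ ♔ · · ♖│1
  ─────────────────
  a b c d e f g h

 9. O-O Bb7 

  a b c d e f g h
  ─────────────────
8│♜ · · · ♚ · ♜ ·│8
7│♟ ♝ ♛ ♟ · ♟ ♟ ♟│7
6│♟ · · ♝ · · · ·│6
5│· · · · ♟ · · ♞│5
4│· · ♙ · ♙ · · ·│4
3│· · · · · ♘ · ♙│3
2│♙ ♙ · ♙ · ♙ ♙ ·│2
1│♖ · ♗ ♕ · ♖ ♔ ·│1
  ─────────────────
  a b c d e f g h


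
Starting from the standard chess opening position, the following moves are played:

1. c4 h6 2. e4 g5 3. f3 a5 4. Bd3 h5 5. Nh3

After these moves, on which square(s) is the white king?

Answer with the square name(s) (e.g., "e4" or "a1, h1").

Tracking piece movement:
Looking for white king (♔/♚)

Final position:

  a b c d e f g h
  ─────────────────
8│♜ ♞ ♝ ♛ ♚ ♝ ♞ ♜│8
7│· ♟ ♟ ♟ ♟ ♟ · ·│7
6│· · · · · · · ·│6
5│♟ · · · · · ♟ ♟│5
4│· · ♙ · ♙ · · ·│4
3│· · · ♗ · ♙ · ♘│3
2│♙ ♙ · ♙ · · ♙ ♙│2
1│♖ ♘ ♗ ♕ ♔ · · ♖│1
  ─────────────────
  a b c d e f g h


e1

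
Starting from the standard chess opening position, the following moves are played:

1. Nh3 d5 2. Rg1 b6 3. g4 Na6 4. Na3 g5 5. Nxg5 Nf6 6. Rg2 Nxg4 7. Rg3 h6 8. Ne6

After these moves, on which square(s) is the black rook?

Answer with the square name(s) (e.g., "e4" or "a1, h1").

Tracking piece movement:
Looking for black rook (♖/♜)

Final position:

  a b c d e f g h
  ─────────────────
8│♜ · ♝ ♛ ♚ ♝ · ♜│8
7│♟ · ♟ · ♟ ♟ · ·│7
6│♞ ♟ · · ♘ · · ♟│6
5│· · · ♟ · · · ·│5
4│· · · · · · ♞ ·│4
3│♘ · · · · · ♖ ·│3
2│♙ ♙ ♙ ♙ ♙ ♙ · ♙│2
1│♖ · ♗ ♕ ♔ ♗ · ·│1
  ─────────────────
  a b c d e f g h


a8, h8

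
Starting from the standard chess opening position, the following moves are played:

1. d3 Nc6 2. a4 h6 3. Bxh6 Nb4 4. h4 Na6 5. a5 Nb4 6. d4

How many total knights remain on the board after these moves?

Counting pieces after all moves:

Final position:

  a b c d e f g h
  ─────────────────
8│♜ · ♝ ♛ ♚ ♝ ♞ ♜│8
7│♟ ♟ ♟ ♟ ♟ ♟ ♟ ·│7
6│· · · · · · · ♗│6
5│♙ · · · · · · ·│5
4│· ♞ · ♙ · · · ♙│4
3│· · · · · · · ·│3
2│· ♙ ♙ · ♙ ♙ ♙ ·│2
1│♖ ♘ · ♕ ♔ ♗ ♘ ♖│1
  ─────────────────
  a b c d e f g h


4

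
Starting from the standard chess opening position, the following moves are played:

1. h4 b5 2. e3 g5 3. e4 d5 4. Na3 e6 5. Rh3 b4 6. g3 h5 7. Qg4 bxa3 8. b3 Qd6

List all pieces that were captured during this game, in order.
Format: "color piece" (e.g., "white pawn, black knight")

Tracking captures:
  bxa3: captured white knight

white knight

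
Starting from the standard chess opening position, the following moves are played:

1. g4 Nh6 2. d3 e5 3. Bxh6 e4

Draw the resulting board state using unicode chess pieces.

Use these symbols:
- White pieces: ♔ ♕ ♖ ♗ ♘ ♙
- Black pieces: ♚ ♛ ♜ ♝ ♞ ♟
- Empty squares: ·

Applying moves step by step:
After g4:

♜ ♞ ♝ ♛ ♚ ♝ ♞ ♜
♟ ♟ ♟ ♟ ♟ ♟ ♟ ♟
· · · · · · · ·
· · · · · · · ·
· · · · · · ♙ ·
· · · · · · · ·
♙ ♙ ♙ ♙ ♙ ♙ · ♙
♖ ♘ ♗ ♕ ♔ ♗ ♘ ♖


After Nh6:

♜ ♞ ♝ ♛ ♚ ♝ · ♜
♟ ♟ ♟ ♟ ♟ ♟ ♟ ♟
· · · · · · · ♞
· · · · · · · ·
· · · · · · ♙ ·
· · · · · · · ·
♙ ♙ ♙ ♙ ♙ ♙ · ♙
♖ ♘ ♗ ♕ ♔ ♗ ♘ ♖


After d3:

♜ ♞ ♝ ♛ ♚ ♝ · ♜
♟ ♟ ♟ ♟ ♟ ♟ ♟ ♟
· · · · · · · ♞
· · · · · · · ·
· · · · · · ♙ ·
· · · ♙ · · · ·
♙ ♙ ♙ · ♙ ♙ · ♙
♖ ♘ ♗ ♕ ♔ ♗ ♘ ♖


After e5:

♜ ♞ ♝ ♛ ♚ ♝ · ♜
♟ ♟ ♟ ♟ · ♟ ♟ ♟
· · · · · · · ♞
· · · · ♟ · · ·
· · · · · · ♙ ·
· · · ♙ · · · ·
♙ ♙ ♙ · ♙ ♙ · ♙
♖ ♘ ♗ ♕ ♔ ♗ ♘ ♖


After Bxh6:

♜ ♞ ♝ ♛ ♚ ♝ · ♜
♟ ♟ ♟ ♟ · ♟ ♟ ♟
· · · · · · · ♗
· · · · ♟ · · ·
· · · · · · ♙ ·
· · · ♙ · · · ·
♙ ♙ ♙ · ♙ ♙ · ♙
♖ ♘ · ♕ ♔ ♗ ♘ ♖


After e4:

♜ ♞ ♝ ♛ ♚ ♝ · ♜
♟ ♟ ♟ ♟ · ♟ ♟ ♟
· · · · · · · ♗
· · · · · · · ·
· · · · ♟ · ♙ ·
· · · ♙ · · · ·
♙ ♙ ♙ · ♙ ♙ · ♙
♖ ♘ · ♕ ♔ ♗ ♘ ♖



  a b c d e f g h
  ─────────────────
8│♜ ♞ ♝ ♛ ♚ ♝ · ♜│8
7│♟ ♟ ♟ ♟ · ♟ ♟ ♟│7
6│· · · · · · · ♗│6
5│· · · · · · · ·│5
4│· · · · ♟ · ♙ ·│4
3│· · · ♙ · · · ·│3
2│♙ ♙ ♙ · ♙ ♙ · ♙│2
1│♖ ♘ · ♕ ♔ ♗ ♘ ♖│1
  ─────────────────
  a b c d e f g h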